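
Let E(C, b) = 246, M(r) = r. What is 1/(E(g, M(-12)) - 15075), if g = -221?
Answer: -1/14829 ≈ -6.7435e-5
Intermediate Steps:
1/(E(g, M(-12)) - 15075) = 1/(246 - 15075) = 1/(-14829) = -1/14829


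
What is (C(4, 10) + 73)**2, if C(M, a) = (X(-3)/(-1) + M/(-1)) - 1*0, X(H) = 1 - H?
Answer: 4225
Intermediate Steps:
C(M, a) = -4 - M (C(M, a) = ((1 - 1*(-3))/(-1) + M/(-1)) - 1*0 = ((1 + 3)*(-1) + M*(-1)) + 0 = (4*(-1) - M) + 0 = (-4 - M) + 0 = -4 - M)
(C(4, 10) + 73)**2 = ((-4 - 1*4) + 73)**2 = ((-4 - 4) + 73)**2 = (-8 + 73)**2 = 65**2 = 4225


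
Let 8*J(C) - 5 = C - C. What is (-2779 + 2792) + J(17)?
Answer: 109/8 ≈ 13.625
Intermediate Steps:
J(C) = 5/8 (J(C) = 5/8 + (C - C)/8 = 5/8 + (1/8)*0 = 5/8 + 0 = 5/8)
(-2779 + 2792) + J(17) = (-2779 + 2792) + 5/8 = 13 + 5/8 = 109/8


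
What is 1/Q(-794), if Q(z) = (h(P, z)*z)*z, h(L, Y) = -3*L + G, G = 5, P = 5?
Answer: -1/6304360 ≈ -1.5862e-7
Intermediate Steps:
h(L, Y) = 5 - 3*L (h(L, Y) = -3*L + 5 = 5 - 3*L)
Q(z) = -10*z² (Q(z) = ((5 - 3*5)*z)*z = ((5 - 15)*z)*z = (-10*z)*z = -10*z²)
1/Q(-794) = 1/(-10*(-794)²) = 1/(-10*630436) = 1/(-6304360) = -1/6304360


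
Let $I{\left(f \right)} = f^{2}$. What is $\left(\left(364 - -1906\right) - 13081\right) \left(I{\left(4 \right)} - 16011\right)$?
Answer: $172921945$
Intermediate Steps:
$\left(\left(364 - -1906\right) - 13081\right) \left(I{\left(4 \right)} - 16011\right) = \left(\left(364 - -1906\right) - 13081\right) \left(4^{2} - 16011\right) = \left(\left(364 + 1906\right) - 13081\right) \left(16 - 16011\right) = \left(2270 - 13081\right) \left(-15995\right) = \left(-10811\right) \left(-15995\right) = 172921945$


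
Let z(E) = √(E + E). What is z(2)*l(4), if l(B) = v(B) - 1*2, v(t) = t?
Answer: 4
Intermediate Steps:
z(E) = √2*√E (z(E) = √(2*E) = √2*√E)
l(B) = -2 + B (l(B) = B - 1*2 = B - 2 = -2 + B)
z(2)*l(4) = (√2*√2)*(-2 + 4) = 2*2 = 4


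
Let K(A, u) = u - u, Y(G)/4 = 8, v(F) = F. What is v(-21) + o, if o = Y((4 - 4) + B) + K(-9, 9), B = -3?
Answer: 11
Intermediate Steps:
Y(G) = 32 (Y(G) = 4*8 = 32)
K(A, u) = 0
o = 32 (o = 32 + 0 = 32)
v(-21) + o = -21 + 32 = 11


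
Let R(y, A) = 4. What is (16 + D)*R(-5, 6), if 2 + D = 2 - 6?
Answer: 40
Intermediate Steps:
D = -6 (D = -2 + (2 - 6) = -2 - 4 = -6)
(16 + D)*R(-5, 6) = (16 - 6)*4 = 10*4 = 40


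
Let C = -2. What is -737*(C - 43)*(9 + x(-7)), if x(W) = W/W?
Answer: 331650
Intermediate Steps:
x(W) = 1
-737*(C - 43)*(9 + x(-7)) = -737*(-2 - 43)*(9 + 1) = -(-33165)*10 = -737*(-450) = 331650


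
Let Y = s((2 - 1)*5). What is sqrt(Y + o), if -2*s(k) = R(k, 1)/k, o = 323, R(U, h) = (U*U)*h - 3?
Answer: 2*sqrt(2005)/5 ≈ 17.911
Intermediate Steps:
R(U, h) = -3 + h*U**2 (R(U, h) = U**2*h - 3 = h*U**2 - 3 = -3 + h*U**2)
s(k) = -(-3 + k**2)/(2*k) (s(k) = -(-3 + 1*k**2)/(2*k) = -(-3 + k**2)/(2*k))
Y = -11/5 (Y = (3 - ((2 - 1)*5)**2)/(2*(((2 - 1)*5))) = (3 - (1*5)**2)/(2*((1*5))) = (1/2)*(3 - 1*5**2)/5 = (1/2)*(1/5)*(3 - 1*25) = (1/2)*(1/5)*(3 - 25) = (1/2)*(1/5)*(-22) = -11/5 ≈ -2.2000)
sqrt(Y + o) = sqrt(-11/5 + 323) = sqrt(1604/5) = 2*sqrt(2005)/5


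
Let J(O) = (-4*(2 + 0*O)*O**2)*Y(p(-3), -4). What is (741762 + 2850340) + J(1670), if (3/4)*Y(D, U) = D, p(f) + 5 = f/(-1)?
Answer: 189265906/3 ≈ 6.3089e+7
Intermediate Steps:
p(f) = -5 - f (p(f) = -5 + f/(-1) = -5 + f*(-1) = -5 - f)
Y(D, U) = 4*D/3
J(O) = 64*O**2/3 (J(O) = (-4*(2 + 0*O)*O**2)*(4*(-5 - 1*(-3))/3) = (-4*(2 + 0)*O**2)*(4*(-5 + 3)/3) = (-8*O**2)*((4/3)*(-2)) = -8*O**2*(-8/3) = 64*O**2/3)
(741762 + 2850340) + J(1670) = (741762 + 2850340) + (64/3)*1670**2 = 3592102 + (64/3)*2788900 = 3592102 + 178489600/3 = 189265906/3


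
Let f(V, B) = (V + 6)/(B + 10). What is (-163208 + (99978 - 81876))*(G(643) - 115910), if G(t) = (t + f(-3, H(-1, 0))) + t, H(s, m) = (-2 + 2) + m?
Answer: 83162933061/5 ≈ 1.6633e+10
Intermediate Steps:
H(s, m) = m (H(s, m) = 0 + m = m)
f(V, B) = (6 + V)/(10 + B)
G(t) = 3/10 + 2*t (G(t) = (t + (6 - 3)/(10 + 0)) + t = (t + 3/10) + t = (3/10 + t) + t = 3/10 + 2*t)
(-163208 + (99978 - 81876))*(G(643) - 115910) = (-163208 + (99978 - 81876))*((3/10 + 2*643) - 115910) = (-163208 + 18102)*((3/10 + 1286) - 115910) = -145106*(12863/10 - 115910) = -145106*(-1146237/10) = 83162933061/5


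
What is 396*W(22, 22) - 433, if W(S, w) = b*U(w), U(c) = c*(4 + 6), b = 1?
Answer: 86687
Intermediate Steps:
U(c) = 10*c (U(c) = c*10 = 10*c)
W(S, w) = 10*w (W(S, w) = 1*(10*w) = 10*w)
396*W(22, 22) - 433 = 396*(10*22) - 433 = 396*220 - 433 = 87120 - 433 = 86687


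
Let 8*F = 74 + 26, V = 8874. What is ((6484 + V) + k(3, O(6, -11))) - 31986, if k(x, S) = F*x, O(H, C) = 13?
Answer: -33181/2 ≈ -16591.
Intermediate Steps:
F = 25/2 (F = (74 + 26)/8 = (1/8)*100 = 25/2 ≈ 12.500)
k(x, S) = 25*x/2
((6484 + V) + k(3, O(6, -11))) - 31986 = ((6484 + 8874) + (25/2)*3) - 31986 = (15358 + 75/2) - 31986 = 30791/2 - 31986 = -33181/2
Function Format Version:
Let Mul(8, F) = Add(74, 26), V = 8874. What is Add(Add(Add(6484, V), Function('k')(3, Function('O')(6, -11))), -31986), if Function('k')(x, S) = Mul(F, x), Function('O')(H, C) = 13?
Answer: Rational(-33181, 2) ≈ -16591.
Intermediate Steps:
F = Rational(25, 2) (F = Mul(Rational(1, 8), Add(74, 26)) = Mul(Rational(1, 8), 100) = Rational(25, 2) ≈ 12.500)
Function('k')(x, S) = Mul(Rational(25, 2), x)
Add(Add(Add(6484, V), Function('k')(3, Function('O')(6, -11))), -31986) = Add(Add(Add(6484, 8874), Mul(Rational(25, 2), 3)), -31986) = Add(Add(15358, Rational(75, 2)), -31986) = Add(Rational(30791, 2), -31986) = Rational(-33181, 2)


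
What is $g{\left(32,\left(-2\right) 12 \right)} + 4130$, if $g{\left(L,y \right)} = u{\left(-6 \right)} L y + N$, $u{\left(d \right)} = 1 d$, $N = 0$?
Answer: $8738$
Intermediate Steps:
$u{\left(d \right)} = d$
$g{\left(L,y \right)} = - 6 L y$ ($g{\left(L,y \right)} = - 6 L y + 0 = - 6 L y$)
$g{\left(32,\left(-2\right) 12 \right)} + 4130 = \left(-6\right) 32 \left(\left(-2\right) 12\right) + 4130 = \left(-6\right) 32 \left(-24\right) + 4130 = 4608 + 4130 = 8738$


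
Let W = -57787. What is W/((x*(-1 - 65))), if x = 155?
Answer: 57787/10230 ≈ 5.6488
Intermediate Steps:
W/((x*(-1 - 65))) = -57787*1/(155*(-1 - 65)) = -57787/(155*(-66)) = -57787/(-10230) = -57787*(-1/10230) = 57787/10230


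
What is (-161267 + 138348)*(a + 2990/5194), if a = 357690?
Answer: -21289973058575/2597 ≈ -8.1979e+9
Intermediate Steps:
(-161267 + 138348)*(a + 2990/5194) = (-161267 + 138348)*(357690 + 2990/5194) = -22919*(357690 + 2990*(1/5194)) = -22919*(357690 + 1495/2597) = -22919*928922425/2597 = -21289973058575/2597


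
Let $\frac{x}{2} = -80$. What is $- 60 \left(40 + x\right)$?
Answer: $7200$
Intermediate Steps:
$x = -160$ ($x = 2 \left(-80\right) = -160$)
$- 60 \left(40 + x\right) = - 60 \left(40 - 160\right) = \left(-60\right) \left(-120\right) = 7200$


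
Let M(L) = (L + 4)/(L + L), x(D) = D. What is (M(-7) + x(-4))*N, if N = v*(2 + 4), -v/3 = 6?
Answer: 2862/7 ≈ 408.86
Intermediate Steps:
v = -18 (v = -3*6 = -18)
M(L) = (4 + L)/(2*L) (M(L) = (4 + L)/((2*L)) = (4 + L)*(1/(2*L)) = (4 + L)/(2*L))
N = -108 (N = -18*(2 + 4) = -18*6 = -108)
(M(-7) + x(-4))*N = ((½)*(4 - 7)/(-7) - 4)*(-108) = ((½)*(-⅐)*(-3) - 4)*(-108) = (3/14 - 4)*(-108) = -53/14*(-108) = 2862/7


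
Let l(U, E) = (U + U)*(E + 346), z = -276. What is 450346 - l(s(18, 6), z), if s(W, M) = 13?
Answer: 448526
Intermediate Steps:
l(U, E) = 2*U*(346 + E) (l(U, E) = (2*U)*(346 + E) = 2*U*(346 + E))
450346 - l(s(18, 6), z) = 450346 - 2*13*(346 - 276) = 450346 - 2*13*70 = 450346 - 1*1820 = 450346 - 1820 = 448526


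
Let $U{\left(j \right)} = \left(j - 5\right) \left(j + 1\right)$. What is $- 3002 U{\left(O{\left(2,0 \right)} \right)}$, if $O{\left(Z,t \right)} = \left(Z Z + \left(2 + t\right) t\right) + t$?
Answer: $15010$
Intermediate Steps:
$O{\left(Z,t \right)} = t + Z^{2} + t \left(2 + t\right)$ ($O{\left(Z,t \right)} = \left(Z^{2} + t \left(2 + t\right)\right) + t = t + Z^{2} + t \left(2 + t\right)$)
$U{\left(j \right)} = \left(1 + j\right) \left(-5 + j\right)$ ($U{\left(j \right)} = \left(-5 + j\right) \left(1 + j\right) = \left(1 + j\right) \left(-5 + j\right)$)
$- 3002 U{\left(O{\left(2,0 \right)} \right)} = - 3002 \left(-5 + \left(2^{2} + 0^{2} + 3 \cdot 0\right)^{2} - 4 \left(2^{2} + 0^{2} + 3 \cdot 0\right)\right) = - 3002 \left(-5 + \left(4 + 0 + 0\right)^{2} - 4 \left(4 + 0 + 0\right)\right) = - 3002 \left(-5 + 4^{2} - 16\right) = - 3002 \left(-5 + 16 - 16\right) = \left(-3002\right) \left(-5\right) = 15010$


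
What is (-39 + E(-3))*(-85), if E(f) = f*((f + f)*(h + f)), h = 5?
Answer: 255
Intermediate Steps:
E(f) = 2*f²*(5 + f) (E(f) = f*((f + f)*(5 + f)) = f*((2*f)*(5 + f)) = f*(2*f*(5 + f)) = 2*f²*(5 + f))
(-39 + E(-3))*(-85) = (-39 + 2*(-3)²*(5 - 3))*(-85) = (-39 + 2*9*2)*(-85) = (-39 + 36)*(-85) = -3*(-85) = 255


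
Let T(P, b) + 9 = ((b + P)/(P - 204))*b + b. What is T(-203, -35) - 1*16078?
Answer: -6569984/407 ≈ -16142.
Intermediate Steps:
T(P, b) = -9 + b + b*(P + b)/(-204 + P) (T(P, b) = -9 + (((b + P)/(P - 204))*b + b) = -9 + (((P + b)/(-204 + P))*b + b) = -9 + (b*(P + b)/(-204 + P) + b) = -9 + (b + b*(P + b)/(-204 + P)) = -9 + b + b*(P + b)/(-204 + P))
T(-203, -35) - 1*16078 = (1836 + (-35)**2 - 204*(-35) - 9*(-203) + 2*(-203)*(-35))/(-204 - 203) - 1*16078 = (1836 + 1225 + 7140 + 1827 + 14210)/(-407) - 16078 = -1/407*26238 - 16078 = -26238/407 - 16078 = -6569984/407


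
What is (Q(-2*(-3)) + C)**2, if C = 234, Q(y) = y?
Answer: 57600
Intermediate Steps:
(Q(-2*(-3)) + C)**2 = (-2*(-3) + 234)**2 = (6 + 234)**2 = 240**2 = 57600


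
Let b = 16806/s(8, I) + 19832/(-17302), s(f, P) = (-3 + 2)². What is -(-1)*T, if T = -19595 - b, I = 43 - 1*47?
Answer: -314895135/8651 ≈ -36400.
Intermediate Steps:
I = -4 (I = 43 - 47 = -4)
s(f, P) = 1 (s(f, P) = (-1)² = 1)
b = 145378790/8651 (b = 16806/1 + 19832/(-17302) = 16806*1 + 19832*(-1/17302) = 16806 - 9916/8651 = 145378790/8651 ≈ 16805.)
T = -314895135/8651 (T = -19595 - 1*145378790/8651 = -19595 - 145378790/8651 = -314895135/8651 ≈ -36400.)
-(-1)*T = -(-1)*(-314895135)/8651 = -1*314895135/8651 = -314895135/8651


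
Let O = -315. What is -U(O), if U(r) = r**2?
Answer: -99225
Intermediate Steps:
-U(O) = -1*(-315)**2 = -1*99225 = -99225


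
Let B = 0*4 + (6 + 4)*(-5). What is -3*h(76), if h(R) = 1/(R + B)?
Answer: -3/26 ≈ -0.11538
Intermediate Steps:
B = -50 (B = 0 + 10*(-5) = 0 - 50 = -50)
h(R) = 1/(-50 + R) (h(R) = 1/(R - 50) = 1/(-50 + R))
-3*h(76) = -3/(-50 + 76) = -3/26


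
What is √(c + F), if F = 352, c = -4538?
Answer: I*√4186 ≈ 64.699*I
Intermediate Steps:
√(c + F) = √(-4538 + 352) = √(-4186) = I*√4186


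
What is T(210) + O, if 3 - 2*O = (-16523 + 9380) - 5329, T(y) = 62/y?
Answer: 1309937/210 ≈ 6237.8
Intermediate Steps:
O = 12475/2 (O = 3/2 - ((-16523 + 9380) - 5329)/2 = 3/2 - (-7143 - 5329)/2 = 3/2 - ½*(-12472) = 3/2 + 6236 = 12475/2 ≈ 6237.5)
T(210) + O = 62/210 + 12475/2 = 62*(1/210) + 12475/2 = 31/105 + 12475/2 = 1309937/210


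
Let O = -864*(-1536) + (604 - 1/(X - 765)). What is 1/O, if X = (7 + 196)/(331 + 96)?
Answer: 46636/61918990349 ≈ 7.5318e-7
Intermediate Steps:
X = 29/61 (X = 203/427 = 203*(1/427) = 29/61 ≈ 0.47541)
O = 61918990349/46636 (O = -864*(-1536) + (604 - 1/(29/61 - 765)) = 1327104 + (604 - 1/(-46636/61)) = 1327104 + (604 - 1*(-61/46636)) = 1327104 + (604 + 61/46636) = 1327104 + 28168205/46636 = 61918990349/46636 ≈ 1.3277e+6)
1/O = 1/(61918990349/46636) = 46636/61918990349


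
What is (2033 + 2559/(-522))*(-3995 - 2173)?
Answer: -362769892/29 ≈ -1.2509e+7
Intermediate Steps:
(2033 + 2559/(-522))*(-3995 - 2173) = (2033 + 2559*(-1/522))*(-6168) = (2033 - 853/174)*(-6168) = (352889/174)*(-6168) = -362769892/29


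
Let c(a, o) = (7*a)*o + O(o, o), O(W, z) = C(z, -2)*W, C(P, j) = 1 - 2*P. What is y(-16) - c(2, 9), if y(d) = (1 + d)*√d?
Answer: 27 - 60*I ≈ 27.0 - 60.0*I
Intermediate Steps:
y(d) = √d*(1 + d)
O(W, z) = W*(1 - 2*z) (O(W, z) = (1 - 2*z)*W = W*(1 - 2*z))
c(a, o) = o*(1 - 2*o) + 7*a*o (c(a, o) = (7*a)*o + o*(1 - 2*o) = 7*a*o + o*(1 - 2*o) = o*(1 - 2*o) + 7*a*o)
y(-16) - c(2, 9) = √(-16)*(1 - 16) - 9*(1 - 2*9 + 7*2) = (4*I)*(-15) - 9*(1 - 18 + 14) = -60*I - 9*(-3) = -60*I - 1*(-27) = -60*I + 27 = 27 - 60*I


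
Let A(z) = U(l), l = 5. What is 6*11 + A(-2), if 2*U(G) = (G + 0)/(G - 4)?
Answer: 137/2 ≈ 68.500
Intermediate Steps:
U(G) = G/(2*(-4 + G)) (U(G) = ((G + 0)/(G - 4))/2 = (G/(-4 + G))/2 = G/(2*(-4 + G)))
A(z) = 5/2 (A(z) = (½)*5/(-4 + 5) = (½)*5/1 = (½)*5*1 = 5/2)
6*11 + A(-2) = 6*11 + 5/2 = 66 + 5/2 = 137/2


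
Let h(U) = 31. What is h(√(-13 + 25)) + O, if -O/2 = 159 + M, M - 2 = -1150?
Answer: 2009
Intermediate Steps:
M = -1148 (M = 2 - 1150 = -1148)
O = 1978 (O = -2*(159 - 1148) = -2*(-989) = 1978)
h(√(-13 + 25)) + O = 31 + 1978 = 2009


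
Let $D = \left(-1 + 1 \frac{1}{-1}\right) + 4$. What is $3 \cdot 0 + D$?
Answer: $2$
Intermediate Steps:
$D = 2$ ($D = \left(-1 + 1 \left(-1\right)\right) + 4 = \left(-1 - 1\right) + 4 = -2 + 4 = 2$)
$3 \cdot 0 + D = 3 \cdot 0 + 2 = 0 + 2 = 2$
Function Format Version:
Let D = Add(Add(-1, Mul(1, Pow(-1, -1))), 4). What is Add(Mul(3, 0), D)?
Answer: 2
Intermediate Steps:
D = 2 (D = Add(Add(-1, Mul(1, -1)), 4) = Add(Add(-1, -1), 4) = Add(-2, 4) = 2)
Add(Mul(3, 0), D) = Add(Mul(3, 0), 2) = Add(0, 2) = 2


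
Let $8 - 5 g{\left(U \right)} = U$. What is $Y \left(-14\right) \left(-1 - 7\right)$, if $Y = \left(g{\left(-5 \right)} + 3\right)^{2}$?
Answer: $\frac{87808}{25} \approx 3512.3$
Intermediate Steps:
$g{\left(U \right)} = \frac{8}{5} - \frac{U}{5}$
$Y = \frac{784}{25}$ ($Y = \left(\left(\frac{8}{5} - -1\right) + 3\right)^{2} = \left(\left(\frac{8}{5} + 1\right) + 3\right)^{2} = \left(\frac{13}{5} + 3\right)^{2} = \left(\frac{28}{5}\right)^{2} = \frac{784}{25} \approx 31.36$)
$Y \left(-14\right) \left(-1 - 7\right) = \frac{784}{25} \left(-14\right) \left(-1 - 7\right) = \left(- \frac{10976}{25}\right) \left(-8\right) = \frac{87808}{25}$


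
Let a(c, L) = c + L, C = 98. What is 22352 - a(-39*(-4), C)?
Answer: 22098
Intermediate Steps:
a(c, L) = L + c
22352 - a(-39*(-4), C) = 22352 - (98 - 39*(-4)) = 22352 - (98 + 156) = 22352 - 1*254 = 22352 - 254 = 22098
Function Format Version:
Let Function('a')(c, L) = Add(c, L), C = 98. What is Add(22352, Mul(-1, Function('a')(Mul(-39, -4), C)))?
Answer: 22098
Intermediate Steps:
Function('a')(c, L) = Add(L, c)
Add(22352, Mul(-1, Function('a')(Mul(-39, -4), C))) = Add(22352, Mul(-1, Add(98, Mul(-39, -4)))) = Add(22352, Mul(-1, Add(98, 156))) = Add(22352, Mul(-1, 254)) = Add(22352, -254) = 22098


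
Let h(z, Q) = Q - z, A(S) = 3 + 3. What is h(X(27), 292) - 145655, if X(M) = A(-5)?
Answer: -145369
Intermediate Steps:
A(S) = 6
X(M) = 6
h(X(27), 292) - 145655 = (292 - 1*6) - 145655 = (292 - 6) - 145655 = 286 - 145655 = -145369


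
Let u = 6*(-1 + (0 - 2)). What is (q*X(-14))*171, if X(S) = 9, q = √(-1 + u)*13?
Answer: 20007*I*√19 ≈ 87209.0*I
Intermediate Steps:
u = -18 (u = 6*(-1 - 2) = 6*(-3) = -18)
q = 13*I*√19 (q = √(-1 - 18)*13 = √(-19)*13 = (I*√19)*13 = 13*I*√19 ≈ 56.666*I)
(q*X(-14))*171 = ((13*I*√19)*9)*171 = (117*I*√19)*171 = 20007*I*√19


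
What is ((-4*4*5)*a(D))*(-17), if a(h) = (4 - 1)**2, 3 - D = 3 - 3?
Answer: 12240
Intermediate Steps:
D = 3 (D = 3 - (3 - 3) = 3 - 1*0 = 3 + 0 = 3)
a(h) = 9 (a(h) = 3**2 = 9)
((-4*4*5)*a(D))*(-17) = ((-4*4*5)*9)*(-17) = (-16*5*9)*(-17) = -80*9*(-17) = -720*(-17) = 12240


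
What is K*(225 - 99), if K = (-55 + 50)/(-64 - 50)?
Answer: 105/19 ≈ 5.5263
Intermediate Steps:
K = 5/114 (K = -5/(-114) = -5*(-1/114) = 5/114 ≈ 0.043860)
K*(225 - 99) = 5*(225 - 99)/114 = (5/114)*126 = 105/19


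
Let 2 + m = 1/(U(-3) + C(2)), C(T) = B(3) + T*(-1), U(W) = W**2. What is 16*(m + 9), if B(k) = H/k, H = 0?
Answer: 800/7 ≈ 114.29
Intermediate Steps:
B(k) = 0 (B(k) = 0/k = 0)
C(T) = -T (C(T) = 0 + T*(-1) = 0 - T = -T)
m = -13/7 (m = -2 + 1/((-3)**2 - 1*2) = -2 + 1/(9 - 2) = -2 + 1/7 = -13/7 ≈ -1.8571)
16*(m + 9) = 16*(-13/7 + 9) = 16*(50/7) = 800/7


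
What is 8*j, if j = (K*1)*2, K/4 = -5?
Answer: -320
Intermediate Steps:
K = -20 (K = 4*(-5) = -20)
j = -40 (j = -20*1*2 = -20*2 = -40)
8*j = 8*(-40) = -320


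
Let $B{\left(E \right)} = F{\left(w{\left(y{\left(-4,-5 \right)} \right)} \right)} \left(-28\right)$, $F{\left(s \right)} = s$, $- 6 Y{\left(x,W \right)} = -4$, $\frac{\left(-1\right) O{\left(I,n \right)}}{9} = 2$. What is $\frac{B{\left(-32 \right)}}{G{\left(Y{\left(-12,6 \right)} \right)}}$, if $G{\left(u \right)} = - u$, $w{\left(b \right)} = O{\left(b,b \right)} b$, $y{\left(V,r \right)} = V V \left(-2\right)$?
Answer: $24192$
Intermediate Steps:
$O{\left(I,n \right)} = -18$ ($O{\left(I,n \right)} = \left(-9\right) 2 = -18$)
$y{\left(V,r \right)} = - 2 V^{2}$ ($y{\left(V,r \right)} = V^{2} \left(-2\right) = - 2 V^{2}$)
$Y{\left(x,W \right)} = \frac{2}{3}$ ($Y{\left(x,W \right)} = \left(- \frac{1}{6}\right) \left(-4\right) = \frac{2}{3}$)
$w{\left(b \right)} = - 18 b$
$B{\left(E \right)} = -16128$ ($B{\left(E \right)} = - 18 \left(- 2 \left(-4\right)^{2}\right) \left(-28\right) = - 18 \left(\left(-2\right) 16\right) \left(-28\right) = \left(-18\right) \left(-32\right) \left(-28\right) = 576 \left(-28\right) = -16128$)
$\frac{B{\left(-32 \right)}}{G{\left(Y{\left(-12,6 \right)} \right)}} = - \frac{16128}{\left(-1\right) \frac{2}{3}} = - \frac{16128}{- \frac{2}{3}} = \left(-16128\right) \left(- \frac{3}{2}\right) = 24192$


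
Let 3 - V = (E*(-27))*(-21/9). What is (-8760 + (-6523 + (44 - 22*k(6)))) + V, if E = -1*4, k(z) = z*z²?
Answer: -19736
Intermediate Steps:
k(z) = z³
E = -4
V = 255 (V = 3 - (-4*(-27))*(-21/9) = 3 - 108*(-21*⅑) = 3 - 108*(-7)/3 = 3 - 1*(-252) = 3 + 252 = 255)
(-8760 + (-6523 + (44 - 22*k(6)))) + V = (-8760 + (-6523 + (44 - 22*6³))) + 255 = (-8760 + (-6523 + (44 - 22*216))) + 255 = (-8760 + (-6523 + (44 - 4752))) + 255 = (-8760 + (-6523 - 4708)) + 255 = (-8760 - 11231) + 255 = -19991 + 255 = -19736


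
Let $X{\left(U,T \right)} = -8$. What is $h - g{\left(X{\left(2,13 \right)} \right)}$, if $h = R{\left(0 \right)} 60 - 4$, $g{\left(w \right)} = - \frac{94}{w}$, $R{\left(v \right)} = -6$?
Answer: $- \frac{1503}{4} \approx -375.75$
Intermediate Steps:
$h = -364$ ($h = \left(-6\right) 60 - 4 = -360 - 4 = -364$)
$h - g{\left(X{\left(2,13 \right)} \right)} = -364 - - \frac{94}{-8} = -364 - \left(-94\right) \left(- \frac{1}{8}\right) = -364 - \frac{47}{4} = - \frac{1503}{4}$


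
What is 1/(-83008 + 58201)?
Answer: -1/24807 ≈ -4.0311e-5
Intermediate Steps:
1/(-83008 + 58201) = 1/(-24807) = -1/24807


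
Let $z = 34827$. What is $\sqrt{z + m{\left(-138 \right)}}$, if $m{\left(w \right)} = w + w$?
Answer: $3 \sqrt{3839} \approx 185.88$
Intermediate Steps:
$m{\left(w \right)} = 2 w$
$\sqrt{z + m{\left(-138 \right)}} = \sqrt{34827 + 2 \left(-138\right)} = \sqrt{34827 - 276} = \sqrt{34551} = 3 \sqrt{3839}$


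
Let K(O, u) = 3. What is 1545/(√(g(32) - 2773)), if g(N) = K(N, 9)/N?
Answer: -6180*I*√177466/88733 ≈ -29.34*I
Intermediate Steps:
g(N) = 3/N
1545/(√(g(32) - 2773)) = 1545/(√(3/32 - 2773)) = 1545/(√(-88733/32)) = 1545/((I*√177466/8)) = 1545*(-4*I*√177466/88733) = -6180*I*√177466/88733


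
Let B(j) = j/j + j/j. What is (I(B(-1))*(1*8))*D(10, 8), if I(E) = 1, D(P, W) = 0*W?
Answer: 0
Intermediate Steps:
B(j) = 2 (B(j) = 1 + 1 = 2)
D(P, W) = 0
(I(B(-1))*(1*8))*D(10, 8) = (1*(1*8))*0 = (1*8)*0 = 8*0 = 0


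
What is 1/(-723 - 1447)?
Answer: -1/2170 ≈ -0.00046083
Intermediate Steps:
1/(-723 - 1447) = 1/(-2170) = -1/2170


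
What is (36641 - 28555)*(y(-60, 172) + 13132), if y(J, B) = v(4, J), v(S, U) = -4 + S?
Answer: 106185352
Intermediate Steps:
y(J, B) = 0 (y(J, B) = -4 + 4 = 0)
(36641 - 28555)*(y(-60, 172) + 13132) = (36641 - 28555)*(0 + 13132) = 8086*13132 = 106185352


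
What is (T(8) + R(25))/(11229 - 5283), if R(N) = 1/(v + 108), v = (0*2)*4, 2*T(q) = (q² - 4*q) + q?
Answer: 2161/642168 ≈ 0.0033652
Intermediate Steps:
T(q) = q²/2 - 3*q/2 (T(q) = ((q² - 4*q) + q)/2 = (q² - 3*q)/2 = q²/2 - 3*q/2)
v = 0 (v = 0*4 = 0)
R(N) = 1/108 (R(N) = 1/(0 + 108) = 1/108)
(T(8) + R(25))/(11229 - 5283) = ((½)*8*(-3 + 8) + 1/108)/(11229 - 5283) = ((½)*8*5 + 1/108)/5946 = (20 + 1/108)*(1/5946) = (2161/108)*(1/5946) = 2161/642168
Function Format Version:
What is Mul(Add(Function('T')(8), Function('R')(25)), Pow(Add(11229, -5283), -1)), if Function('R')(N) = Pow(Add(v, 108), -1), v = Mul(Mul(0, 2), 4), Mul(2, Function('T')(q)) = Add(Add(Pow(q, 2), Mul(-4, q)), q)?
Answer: Rational(2161, 642168) ≈ 0.0033652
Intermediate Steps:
Function('T')(q) = Add(Mul(Rational(1, 2), Pow(q, 2)), Mul(Rational(-3, 2), q)) (Function('T')(q) = Mul(Rational(1, 2), Add(Add(Pow(q, 2), Mul(-4, q)), q)) = Mul(Rational(1, 2), Add(Pow(q, 2), Mul(-3, q))) = Add(Mul(Rational(1, 2), Pow(q, 2)), Mul(Rational(-3, 2), q)))
v = 0 (v = Mul(0, 4) = 0)
Function('R')(N) = Rational(1, 108) (Function('R')(N) = Pow(Add(0, 108), -1) = Pow(108, -1) = Rational(1, 108))
Mul(Add(Function('T')(8), Function('R')(25)), Pow(Add(11229, -5283), -1)) = Mul(Add(Mul(Rational(1, 2), 8, Add(-3, 8)), Rational(1, 108)), Pow(Add(11229, -5283), -1)) = Mul(Add(Mul(Rational(1, 2), 8, 5), Rational(1, 108)), Pow(5946, -1)) = Mul(Add(20, Rational(1, 108)), Rational(1, 5946)) = Mul(Rational(2161, 108), Rational(1, 5946)) = Rational(2161, 642168)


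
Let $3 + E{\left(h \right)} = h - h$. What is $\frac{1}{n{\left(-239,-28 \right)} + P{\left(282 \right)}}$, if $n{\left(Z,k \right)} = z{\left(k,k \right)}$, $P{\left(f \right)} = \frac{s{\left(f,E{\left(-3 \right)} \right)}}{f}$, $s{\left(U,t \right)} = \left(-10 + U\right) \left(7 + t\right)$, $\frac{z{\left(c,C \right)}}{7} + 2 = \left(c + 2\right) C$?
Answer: $\frac{141}{717106} \approx 0.00019662$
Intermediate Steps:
$E{\left(h \right)} = -3$ ($E{\left(h \right)} = -3 + \left(h - h\right) = -3 + 0 = -3$)
$z{\left(c,C \right)} = -14 + 7 C \left(2 + c\right)$ ($z{\left(c,C \right)} = -14 + 7 \left(c + 2\right) C = -14 + 7 \left(2 + c\right) C = -14 + 7 C \left(2 + c\right)$)
$P{\left(f \right)} = \frac{-40 + 4 f}{f}$ ($P{\left(f \right)} = \frac{-70 - -30 + 7 f + f \left(-3\right)}{f} = \frac{-70 + 30 + 7 f - 3 f}{f} = \frac{-40 + 4 f}{f}$)
$n{\left(Z,k \right)} = -14 + 7 k^{2} + 14 k$ ($n{\left(Z,k \right)} = -14 + 14 k + 7 k k = -14 + 14 k + 7 k^{2} = -14 + 7 k^{2} + 14 k$)
$\frac{1}{n{\left(-239,-28 \right)} + P{\left(282 \right)}} = \frac{1}{\left(-14 + 7 \left(-28\right)^{2} + 14 \left(-28\right)\right) + \left(4 - \frac{40}{282}\right)} = \frac{1}{\left(-14 + 7 \cdot 784 - 392\right) + \left(4 - \frac{20}{141}\right)} = \frac{1}{\left(-14 + 5488 - 392\right) + \left(4 - \frac{20}{141}\right)} = \frac{1}{5082 + \frac{544}{141}} = \frac{1}{\frac{717106}{141}} = \frac{141}{717106}$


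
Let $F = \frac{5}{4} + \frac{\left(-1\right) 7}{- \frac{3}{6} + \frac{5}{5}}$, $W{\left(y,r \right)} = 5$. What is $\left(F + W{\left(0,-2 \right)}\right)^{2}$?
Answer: $\frac{961}{16} \approx 60.063$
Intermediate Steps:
$F = - \frac{51}{4}$ ($F = 5 \cdot \frac{1}{4} - \frac{7}{\left(-3\right) \frac{1}{6} + 5 \cdot \frac{1}{5}} = \frac{5}{4} - \frac{7}{- \frac{1}{2} + 1} = \frac{5}{4} - 7 \frac{1}{\frac{1}{2}} = \frac{5}{4} - 14 = - \frac{51}{4} \approx -12.75$)
$\left(F + W{\left(0,-2 \right)}\right)^{2} = \left(- \frac{51}{4} + 5\right)^{2} = \left(- \frac{31}{4}\right)^{2} = \frac{961}{16}$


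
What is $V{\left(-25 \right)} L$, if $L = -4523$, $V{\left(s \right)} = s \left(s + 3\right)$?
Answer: $-2487650$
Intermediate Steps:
$V{\left(s \right)} = s \left(3 + s\right)$
$V{\left(-25 \right)} L = - 25 \left(3 - 25\right) \left(-4523\right) = \left(-25\right) \left(-22\right) \left(-4523\right) = 550 \left(-4523\right) = -2487650$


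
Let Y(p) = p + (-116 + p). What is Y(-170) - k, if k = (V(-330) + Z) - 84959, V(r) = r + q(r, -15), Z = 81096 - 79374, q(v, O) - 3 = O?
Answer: 83123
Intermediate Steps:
q(v, O) = 3 + O
Z = 1722
V(r) = -12 + r (V(r) = r + (3 - 15) = r - 12 = -12 + r)
Y(p) = -116 + 2*p
k = -83579 (k = ((-12 - 330) + 1722) - 84959 = (-342 + 1722) - 84959 = 1380 - 84959 = -83579)
Y(-170) - k = (-116 + 2*(-170)) - 1*(-83579) = (-116 - 340) + 83579 = -456 + 83579 = 83123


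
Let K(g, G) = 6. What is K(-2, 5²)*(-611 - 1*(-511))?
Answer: -600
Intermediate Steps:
K(-2, 5²)*(-611 - 1*(-511)) = 6*(-611 - 1*(-511)) = 6*(-611 + 511) = 6*(-100) = -600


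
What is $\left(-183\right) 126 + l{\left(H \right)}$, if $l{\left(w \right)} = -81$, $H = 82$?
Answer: $-23139$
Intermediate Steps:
$\left(-183\right) 126 + l{\left(H \right)} = \left(-183\right) 126 - 81 = -23058 - 81 = -23139$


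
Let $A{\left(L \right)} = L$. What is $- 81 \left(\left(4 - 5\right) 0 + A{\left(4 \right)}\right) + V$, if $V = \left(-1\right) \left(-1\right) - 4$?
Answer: $-327$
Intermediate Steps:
$V = -3$ ($V = 1 - 4 = -3$)
$- 81 \left(\left(4 - 5\right) 0 + A{\left(4 \right)}\right) + V = - 81 \left(\left(4 - 5\right) 0 + 4\right) - 3 = - 81 \left(\left(-1\right) 0 + 4\right) - 3 = - 81 \left(0 + 4\right) - 3 = \left(-81\right) 4 - 3 = -324 - 3 = -327$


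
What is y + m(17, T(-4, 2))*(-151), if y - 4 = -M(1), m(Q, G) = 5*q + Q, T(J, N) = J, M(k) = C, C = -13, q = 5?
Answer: -6325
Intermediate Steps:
M(k) = -13
m(Q, G) = 25 + Q (m(Q, G) = 5*5 + Q = 25 + Q)
y = 17 (y = 4 - 1*(-13) = 4 + 13 = 17)
y + m(17, T(-4, 2))*(-151) = 17 + (25 + 17)*(-151) = 17 + 42*(-151) = 17 - 6342 = -6325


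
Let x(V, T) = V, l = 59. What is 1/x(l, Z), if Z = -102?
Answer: 1/59 ≈ 0.016949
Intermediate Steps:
1/x(l, Z) = 1/59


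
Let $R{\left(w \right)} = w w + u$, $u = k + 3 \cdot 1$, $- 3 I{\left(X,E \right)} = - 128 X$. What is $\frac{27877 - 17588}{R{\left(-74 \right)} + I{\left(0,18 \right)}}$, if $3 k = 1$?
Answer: $\frac{30867}{16438} \approx 1.8778$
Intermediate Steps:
$I{\left(X,E \right)} = \frac{128 X}{3}$ ($I{\left(X,E \right)} = - \frac{\left(-128\right) X}{3} = \frac{128 X}{3}$)
$k = \frac{1}{3}$ ($k = \frac{1}{3} \cdot 1 = \frac{1}{3} \approx 0.33333$)
$u = \frac{10}{3}$ ($u = \frac{1}{3} + 3 \cdot 1 = \frac{1}{3} + 3 = \frac{10}{3} \approx 3.3333$)
$R{\left(w \right)} = \frac{10}{3} + w^{2}$ ($R{\left(w \right)} = w w + \frac{10}{3} = w^{2} + \frac{10}{3} = \frac{10}{3} + w^{2}$)
$\frac{27877 - 17588}{R{\left(-74 \right)} + I{\left(0,18 \right)}} = \frac{27877 - 17588}{\left(\frac{10}{3} + \left(-74\right)^{2}\right) + \frac{128}{3} \cdot 0} = \frac{10289}{\left(\frac{10}{3} + 5476\right) + 0} = \frac{10289}{\frac{16438}{3} + 0} = \frac{10289}{\frac{16438}{3}} = 10289 \cdot \frac{3}{16438} = \frac{30867}{16438}$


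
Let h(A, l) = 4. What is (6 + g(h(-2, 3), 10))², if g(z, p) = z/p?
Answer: 1024/25 ≈ 40.960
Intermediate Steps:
(6 + g(h(-2, 3), 10))² = (6 + 4/10)² = (6 + 4*(⅒))² = (6 + ⅖)² = (32/5)² = 1024/25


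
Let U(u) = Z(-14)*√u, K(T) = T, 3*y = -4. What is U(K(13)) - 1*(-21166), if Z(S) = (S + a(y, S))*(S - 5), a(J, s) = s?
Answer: 21166 + 532*√13 ≈ 23084.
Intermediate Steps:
y = -4/3 (y = (⅓)*(-4) = -4/3 ≈ -1.3333)
Z(S) = 2*S*(-5 + S) (Z(S) = (S + S)*(S - 5) = (2*S)*(-5 + S) = 2*S*(-5 + S))
U(u) = 532*√u (U(u) = (2*(-14)*(-5 - 14))*√u = (2*(-14)*(-19))*√u = 532*√u)
U(K(13)) - 1*(-21166) = 532*√13 - 1*(-21166) = 532*√13 + 21166 = 21166 + 532*√13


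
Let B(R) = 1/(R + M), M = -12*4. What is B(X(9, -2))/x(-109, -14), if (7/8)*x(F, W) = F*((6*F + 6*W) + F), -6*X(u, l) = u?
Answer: -1/5222844 ≈ -1.9147e-7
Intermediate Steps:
M = -48
X(u, l) = -u/6
x(F, W) = 8*F*(6*W + 7*F)/7 (x(F, W) = 8*(F*((6*F + 6*W) + F))/7 = 8*(F*(6*W + 7*F))/7 = 8*F*(6*W + 7*F)/7)
B(R) = 1/(-48 + R) (B(R) = 1/(R - 48) = 1/(-48 + R))
B(X(9, -2))/x(-109, -14) = 1/((-48 - ⅙*9)*(((8/7)*(-109)*(6*(-14) + 7*(-109))))) = 1/((-48 - 3/2)*(((8/7)*(-109)*(-84 - 763)))) = 1/((-99/2)*(((8/7)*(-109)*(-847)))) = -2/99/105512 = -2/99*1/105512 = -1/5222844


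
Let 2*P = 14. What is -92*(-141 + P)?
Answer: 12328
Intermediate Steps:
P = 7 (P = (1/2)*14 = 7)
-92*(-141 + P) = -92*(-141 + 7) = -92*(-134) = -1*(-12328) = 12328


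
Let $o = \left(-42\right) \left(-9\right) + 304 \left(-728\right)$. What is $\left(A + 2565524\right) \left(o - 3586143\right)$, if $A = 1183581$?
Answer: $-14273131416085$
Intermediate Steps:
$o = -220934$ ($o = 378 - 221312 = -220934$)
$\left(A + 2565524\right) \left(o - 3586143\right) = \left(1183581 + 2565524\right) \left(-220934 - 3586143\right) = 3749105 \left(-3807077\right) = -14273131416085$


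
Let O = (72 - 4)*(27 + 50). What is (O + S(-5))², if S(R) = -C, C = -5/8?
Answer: 1755023449/64 ≈ 2.7422e+7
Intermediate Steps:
C = -5/8 (C = -5*⅛ = -5/8 ≈ -0.62500)
S(R) = 5/8 (S(R) = -1*(-5/8) = 5/8)
O = 5236 (O = 68*77 = 5236)
(O + S(-5))² = (5236 + 5/8)² = (41893/8)² = 1755023449/64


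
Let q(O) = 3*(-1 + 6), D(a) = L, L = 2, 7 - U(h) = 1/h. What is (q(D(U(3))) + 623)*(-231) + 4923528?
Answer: 4776150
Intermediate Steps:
U(h) = 7 - 1/h
D(a) = 2
q(O) = 15 (q(O) = 3*5 = 15)
(q(D(U(3))) + 623)*(-231) + 4923528 = (15 + 623)*(-231) + 4923528 = 638*(-231) + 4923528 = -147378 + 4923528 = 4776150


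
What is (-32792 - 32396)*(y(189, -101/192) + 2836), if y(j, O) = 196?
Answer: -197650016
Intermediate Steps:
(-32792 - 32396)*(y(189, -101/192) + 2836) = (-32792 - 32396)*(196 + 2836) = -65188*3032 = -197650016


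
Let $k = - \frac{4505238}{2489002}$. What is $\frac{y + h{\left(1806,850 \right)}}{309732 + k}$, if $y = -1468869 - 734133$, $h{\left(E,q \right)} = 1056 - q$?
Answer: $- \frac{2741381824796}{385459531113} \approx -7.112$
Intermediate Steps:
$k = - \frac{2252619}{1244501}$ ($k = \left(-4505238\right) \frac{1}{2489002} = - \frac{2252619}{1244501} \approx -1.8101$)
$y = -2203002$
$\frac{y + h{\left(1806,850 \right)}}{309732 + k} = \frac{-2203002 + \left(1056 - 850\right)}{309732 - \frac{2252619}{1244501}} = \frac{-2203002 + \left(1056 - 850\right)}{\frac{385459531113}{1244501}} = \left(-2203002 + 206\right) \frac{1244501}{385459531113} = \left(-2202796\right) \frac{1244501}{385459531113} = - \frac{2741381824796}{385459531113}$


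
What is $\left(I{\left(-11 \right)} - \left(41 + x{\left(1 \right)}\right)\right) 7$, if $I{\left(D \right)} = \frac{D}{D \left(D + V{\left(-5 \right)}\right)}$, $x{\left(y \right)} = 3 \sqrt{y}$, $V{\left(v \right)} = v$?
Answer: $- \frac{4935}{16} \approx -308.44$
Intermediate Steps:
$I{\left(D \right)} = \frac{1}{-5 + D}$ ($I{\left(D \right)} = \frac{D}{D \left(D - 5\right)} = \frac{D}{D \left(-5 + D\right)} = D \frac{1}{D \left(-5 + D\right)} = \frac{1}{-5 + D}$)
$\left(I{\left(-11 \right)} - \left(41 + x{\left(1 \right)}\right)\right) 7 = \left(\frac{1}{-5 - 11} - \left(41 + 3 \sqrt{1}\right)\right) 7 = \left(\frac{1}{-16} - \left(41 + 3 \cdot 1\right)\right) 7 = \left(- \frac{1}{16} - 44\right) 7 = \left(- \frac{705}{16}\right) 7 = - \frac{4935}{16}$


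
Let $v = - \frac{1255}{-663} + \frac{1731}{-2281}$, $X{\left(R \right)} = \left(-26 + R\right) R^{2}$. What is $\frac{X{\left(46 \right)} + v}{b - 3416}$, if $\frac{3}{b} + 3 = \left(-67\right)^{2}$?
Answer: $- \frac{287114667537532}{23174792800419} \approx -12.389$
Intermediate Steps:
$X{\left(R \right)} = R^{2} \left(-26 + R\right)$
$v = \frac{1715002}{1512303}$ ($v = \left(-1255\right) \left(- \frac{1}{663}\right) + 1731 \left(- \frac{1}{2281}\right) = \frac{1255}{663} - \frac{1731}{2281} = \frac{1715002}{1512303} \approx 1.134$)
$b = \frac{3}{4486}$ ($b = \frac{3}{-3 + \left(-67\right)^{2}} = \frac{3}{-3 + 4489} = \frac{3}{4486} \approx 0.00066875$)
$\frac{X{\left(46 \right)} + v}{b - 3416} = \frac{46^{2} \left(-26 + 46\right) + \frac{1715002}{1512303}}{\frac{3}{4486} - 3416} = \frac{2116 \cdot 20 + \frac{1715002}{1512303}}{- \frac{15324173}{4486}} = \left(42320 + \frac{1715002}{1512303}\right) \left(- \frac{4486}{15324173}\right) = \frac{64002377962}{1512303} \left(- \frac{4486}{15324173}\right) = - \frac{287114667537532}{23174792800419}$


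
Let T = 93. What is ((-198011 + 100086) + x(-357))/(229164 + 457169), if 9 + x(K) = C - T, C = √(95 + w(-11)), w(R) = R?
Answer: -98027/686333 + 2*√21/686333 ≈ -0.14281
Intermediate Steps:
C = 2*√21 (C = √(95 - 11) = √84 = 2*√21 ≈ 9.1651)
x(K) = -102 + 2*√21 (x(K) = -9 + (2*√21 - 1*93) = -9 + (2*√21 - 93) = -9 + (-93 + 2*√21) = -102 + 2*√21)
((-198011 + 100086) + x(-357))/(229164 + 457169) = ((-198011 + 100086) + (-102 + 2*√21))/(229164 + 457169) = (-97925 + (-102 + 2*√21))/686333 = (-98027 + 2*√21)*(1/686333) = -98027/686333 + 2*√21/686333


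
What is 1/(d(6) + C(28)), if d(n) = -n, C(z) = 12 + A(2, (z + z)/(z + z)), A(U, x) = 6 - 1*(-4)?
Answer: 1/16 ≈ 0.062500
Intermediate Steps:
A(U, x) = 10 (A(U, x) = 6 + 4 = 10)
C(z) = 22 (C(z) = 12 + 10 = 22)
1/(d(6) + C(28)) = 1/(-1*6 + 22) = 1/(-6 + 22) = 1/16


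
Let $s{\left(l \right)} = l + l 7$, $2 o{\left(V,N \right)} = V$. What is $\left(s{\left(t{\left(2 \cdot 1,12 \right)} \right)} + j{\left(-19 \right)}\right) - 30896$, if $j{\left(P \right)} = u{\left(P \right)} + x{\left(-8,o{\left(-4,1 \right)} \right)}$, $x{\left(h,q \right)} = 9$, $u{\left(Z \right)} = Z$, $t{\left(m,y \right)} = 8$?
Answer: $-30842$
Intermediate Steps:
$o{\left(V,N \right)} = \frac{V}{2}$
$s{\left(l \right)} = 8 l$ ($s{\left(l \right)} = l + 7 l = 8 l$)
$j{\left(P \right)} = 9 + P$ ($j{\left(P \right)} = P + 9 = 9 + P$)
$\left(s{\left(t{\left(2 \cdot 1,12 \right)} \right)} + j{\left(-19 \right)}\right) - 30896 = \left(8 \cdot 8 + \left(9 - 19\right)\right) - 30896 = \left(64 - 10\right) - 30896 = 54 - 30896 = -30842$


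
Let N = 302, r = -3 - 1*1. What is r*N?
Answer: -1208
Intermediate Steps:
r = -4 (r = -3 - 1 = -4)
r*N = -4*302 = -1208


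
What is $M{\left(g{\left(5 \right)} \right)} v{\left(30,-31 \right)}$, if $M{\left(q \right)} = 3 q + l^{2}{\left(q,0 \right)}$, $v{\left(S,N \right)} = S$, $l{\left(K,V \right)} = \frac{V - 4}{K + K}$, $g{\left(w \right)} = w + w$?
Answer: $\frac{4506}{5} \approx 901.2$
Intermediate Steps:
$g{\left(w \right)} = 2 w$
$l{\left(K,V \right)} = \frac{-4 + V}{2 K}$
$M{\left(q \right)} = 3 q + \frac{4}{q^{2}}$ ($M{\left(q \right)} = 3 q + \left(\frac{-4 + 0}{2 q}\right)^{2} = 3 q + \left(\frac{1}{2} \frac{1}{q} \left(-4\right)\right)^{2} = 3 q + \left(- \frac{2}{q}\right)^{2} = 3 q + \frac{4}{q^{2}}$)
$M{\left(g{\left(5 \right)} \right)} v{\left(30,-31 \right)} = \left(3 \cdot 2 \cdot 5 + \frac{4}{100}\right) 30 = \left(3 \cdot 10 + \frac{4}{100}\right) 30 = \left(30 + 4 \cdot \frac{1}{100}\right) 30 = \left(30 + \frac{1}{25}\right) 30 = \frac{751}{25} \cdot 30 = \frac{4506}{5}$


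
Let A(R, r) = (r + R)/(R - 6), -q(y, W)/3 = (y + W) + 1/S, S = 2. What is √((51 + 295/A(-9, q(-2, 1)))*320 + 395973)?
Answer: √601093 ≈ 775.30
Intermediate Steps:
q(y, W) = -3/2 - 3*W - 3*y (q(y, W) = -3*((y + W) + 1/2) = -3*((W + y) + ½) = -3*(½ + W + y) = -3/2 - 3*W - 3*y)
A(R, r) = (R + r)/(-6 + R)
√((51 + 295/A(-9, q(-2, 1)))*320 + 395973) = √((51 + 295/(((-9 + (-3/2 - 3*1 - 3*(-2)))/(-6 - 9))))*320 + 395973) = √((51 + 295/(((-9 + (-3/2 - 3 + 6))/(-15))))*320 + 395973) = √((51 + 295/((-(-9 + 3/2)/15)))*320 + 395973) = √((51 + 295/((-1/15*(-15/2))))*320 + 395973) = √((51 + 295/(½))*320 + 395973) = √((51 + 295*2)*320 + 395973) = √((51 + 590)*320 + 395973) = √(641*320 + 395973) = √(205120 + 395973) = √601093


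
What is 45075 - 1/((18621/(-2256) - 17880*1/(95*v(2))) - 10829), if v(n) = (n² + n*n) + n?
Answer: 34958276966515/775558001 ≈ 45075.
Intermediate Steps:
v(n) = n + 2*n² (v(n) = (n² + n²) + n = 2*n² + n = n + 2*n²)
45075 - 1/((18621/(-2256) - 17880*1/(95*v(2))) - 10829) = 45075 - 1/((18621/(-2256) - 17880*1/(190*(1 + 2*2))) - 10829) = 45075 - 1/((18621*(-1/2256) - 17880*1/(190*(1 + 4))) - 10829) = 45075 - 1/((-6207/752 - 17880/(-38*5*(-5))) - 10829) = 45075 - 1/((-6207/752 - 17880/(-19*10*(-5))) - 10829) = 45075 - 1/((-6207/752 - 17880/((-190*(-5)))) - 10829) = 45075 - 1/((-6207/752 - 17880/950) - 10829) = 45075 - 1/((-6207/752 - 17880*1/950) - 10829) = 45075 - 1/((-6207/752 - 1788/95) - 10829) = 45075 - 1/(-1934241/71440 - 10829) = 45075 - 1/(-775558001/71440) = 45075 - 1*(-71440/775558001) = 45075 + 71440/775558001 = 34958276966515/775558001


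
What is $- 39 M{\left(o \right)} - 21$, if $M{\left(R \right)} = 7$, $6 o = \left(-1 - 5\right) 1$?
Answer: $-294$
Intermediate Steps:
$o = -1$ ($o = \frac{\left(-1 - 5\right) 1}{6} = \frac{\left(-6\right) 1}{6} = \frac{1}{6} \left(-6\right) = -1$)
$- 39 M{\left(o \right)} - 21 = \left(-39\right) 7 - 21 = -273 - 21 = -294$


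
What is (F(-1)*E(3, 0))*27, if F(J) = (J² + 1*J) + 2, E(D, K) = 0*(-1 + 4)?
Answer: 0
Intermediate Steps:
E(D, K) = 0 (E(D, K) = 0*3 = 0)
F(J) = 2 + J + J² (F(J) = (J² + J) + 2 = (J + J²) + 2 = 2 + J + J²)
(F(-1)*E(3, 0))*27 = ((2 - 1 + (-1)²)*0)*27 = ((2 - 1 + 1)*0)*27 = (2*0)*27 = 0*27 = 0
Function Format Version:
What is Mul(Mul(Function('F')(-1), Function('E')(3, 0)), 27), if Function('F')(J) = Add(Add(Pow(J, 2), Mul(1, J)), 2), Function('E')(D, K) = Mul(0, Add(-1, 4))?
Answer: 0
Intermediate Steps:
Function('E')(D, K) = 0 (Function('E')(D, K) = Mul(0, 3) = 0)
Function('F')(J) = Add(2, J, Pow(J, 2)) (Function('F')(J) = Add(Add(Pow(J, 2), J), 2) = Add(Add(J, Pow(J, 2)), 2) = Add(2, J, Pow(J, 2)))
Mul(Mul(Function('F')(-1), Function('E')(3, 0)), 27) = Mul(Mul(Add(2, -1, Pow(-1, 2)), 0), 27) = Mul(Mul(Add(2, -1, 1), 0), 27) = Mul(Mul(2, 0), 27) = Mul(0, 27) = 0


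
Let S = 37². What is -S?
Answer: -1369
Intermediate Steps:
S = 1369
-S = -1*1369 = -1369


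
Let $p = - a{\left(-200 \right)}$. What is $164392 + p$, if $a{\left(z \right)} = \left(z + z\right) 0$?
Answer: $164392$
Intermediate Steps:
$a{\left(z \right)} = 0$ ($a{\left(z \right)} = 2 z 0 = 0$)
$p = 0$ ($p = \left(-1\right) 0 = 0$)
$164392 + p = 164392 + 0 = 164392$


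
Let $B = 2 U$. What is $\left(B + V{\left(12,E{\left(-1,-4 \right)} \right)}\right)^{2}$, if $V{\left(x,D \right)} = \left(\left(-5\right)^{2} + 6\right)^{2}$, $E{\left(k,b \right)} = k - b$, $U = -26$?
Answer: $826281$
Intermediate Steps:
$V{\left(x,D \right)} = 961$ ($V{\left(x,D \right)} = \left(25 + 6\right)^{2} = 31^{2} = 961$)
$B = -52$ ($B = 2 \left(-26\right) = -52$)
$\left(B + V{\left(12,E{\left(-1,-4 \right)} \right)}\right)^{2} = \left(-52 + 961\right)^{2} = 909^{2} = 826281$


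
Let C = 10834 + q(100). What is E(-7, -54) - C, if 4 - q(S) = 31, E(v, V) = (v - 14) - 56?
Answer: -10884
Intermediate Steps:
E(v, V) = -70 + v (E(v, V) = (-14 + v) - 56 = -70 + v)
q(S) = -27 (q(S) = 4 - 1*31 = 4 - 31 = -27)
C = 10807 (C = 10834 - 27 = 10807)
E(-7, -54) - C = (-70 - 7) - 1*10807 = -77 - 10807 = -10884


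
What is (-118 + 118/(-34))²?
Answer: 4264225/289 ≈ 14755.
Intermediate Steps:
(-118 + 118/(-34))² = (-118 + 118*(-1/34))² = (-118 - 59/17)² = (-2065/17)² = 4264225/289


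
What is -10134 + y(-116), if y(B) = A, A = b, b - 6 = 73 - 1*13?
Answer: -10068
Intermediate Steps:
b = 66 (b = 6 + (73 - 1*13) = 6 + (73 - 13) = 6 + 60 = 66)
A = 66
y(B) = 66
-10134 + y(-116) = -10134 + 66 = -10068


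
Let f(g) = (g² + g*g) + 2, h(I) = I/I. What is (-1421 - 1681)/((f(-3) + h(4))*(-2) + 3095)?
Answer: -3102/3053 ≈ -1.0161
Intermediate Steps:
h(I) = 1
f(g) = 2 + 2*g² (f(g) = (g² + g²) + 2 = 2*g² + 2 = 2 + 2*g²)
(-1421 - 1681)/((f(-3) + h(4))*(-2) + 3095) = (-1421 - 1681)/(((2 + 2*(-3)²) + 1)*(-2) + 3095) = -3102/(((2 + 2*9) + 1)*(-2) + 3095) = -3102/(((2 + 18) + 1)*(-2) + 3095) = -3102/((20 + 1)*(-2) + 3095) = -3102/(21*(-2) + 3095) = -3102/(-42 + 3095) = -3102/3053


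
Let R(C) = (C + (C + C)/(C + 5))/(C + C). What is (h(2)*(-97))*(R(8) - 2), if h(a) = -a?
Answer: -3589/13 ≈ -276.08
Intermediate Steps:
R(C) = (C + 2*C/(5 + C))/(2*C) (R(C) = (C + (2*C)/(5 + C))/((2*C)) = (C + 2*C/(5 + C))*(1/(2*C)) = (C + 2*C/(5 + C))/(2*C))
(h(2)*(-97))*(R(8) - 2) = (-1*2*(-97))*((7 + 8)/(2*(5 + 8)) - 2) = (-2*(-97))*((½)*15/13 - 2) = 194*((½)*(1/13)*15 - 2) = 194*(15/26 - 2) = 194*(-37/26) = -3589/13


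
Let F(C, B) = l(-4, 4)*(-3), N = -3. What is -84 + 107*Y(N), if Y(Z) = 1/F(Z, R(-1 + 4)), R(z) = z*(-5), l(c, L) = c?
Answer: -901/12 ≈ -75.083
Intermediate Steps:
R(z) = -5*z
F(C, B) = 12 (F(C, B) = -4*(-3) = 12)
Y(Z) = 1/12
-84 + 107*Y(N) = -84 + 107*(1/12) = -84 + 107/12 = -901/12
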